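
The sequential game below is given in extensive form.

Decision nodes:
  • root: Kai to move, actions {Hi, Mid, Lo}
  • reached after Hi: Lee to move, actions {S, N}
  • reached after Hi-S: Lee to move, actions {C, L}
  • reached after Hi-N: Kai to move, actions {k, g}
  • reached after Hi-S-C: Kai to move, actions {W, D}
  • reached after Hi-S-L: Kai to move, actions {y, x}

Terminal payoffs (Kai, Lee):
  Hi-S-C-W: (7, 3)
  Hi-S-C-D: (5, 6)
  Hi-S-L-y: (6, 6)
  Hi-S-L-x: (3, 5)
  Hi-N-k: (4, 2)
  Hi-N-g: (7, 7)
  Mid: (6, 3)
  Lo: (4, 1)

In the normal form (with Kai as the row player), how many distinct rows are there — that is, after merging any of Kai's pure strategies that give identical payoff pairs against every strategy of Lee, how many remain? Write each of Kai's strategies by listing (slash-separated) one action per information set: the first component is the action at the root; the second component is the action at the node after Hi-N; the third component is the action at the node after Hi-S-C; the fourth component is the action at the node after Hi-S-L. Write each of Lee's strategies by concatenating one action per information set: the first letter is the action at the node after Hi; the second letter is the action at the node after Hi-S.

10

Kai has 24 pure strategies: Hi/k/W/y, Hi/k/W/x, Hi/k/D/y, Hi/k/D/x, Hi/g/W/y, Hi/g/W/x, Hi/g/D/y, Hi/g/D/x, Mid/k/W/y, Mid/k/W/x, Mid/k/D/y, Mid/k/D/x, Mid/g/W/y, Mid/g/W/x, Mid/g/D/y, Mid/g/D/x, Lo/k/W/y, Lo/k/W/x, Lo/k/D/y, Lo/k/D/x, Lo/g/W/y, Lo/g/W/x, Lo/g/D/y, Lo/g/D/x. Columns: SC, SL, NC, NL.
{Hi/k/W/y} → row (7,3) (6,6) (4,2) (4,2)
{Hi/k/W/x} → row (7,3) (3,5) (4,2) (4,2)
{Hi/k/D/y} → row (5,6) (6,6) (4,2) (4,2)
{Hi/k/D/x} → row (5,6) (3,5) (4,2) (4,2)
{Hi/g/W/y} → row (7,3) (6,6) (7,7) (7,7)
{Hi/g/W/x} → row (7,3) (3,5) (7,7) (7,7)
{Hi/g/D/y} → row (5,6) (6,6) (7,7) (7,7)
{Hi/g/D/x} → row (5,6) (3,5) (7,7) (7,7)
{Mid/k/W/y, Mid/k/W/x, Mid/k/D/y, Mid/k/D/x, Mid/g/W/y, Mid/g/W/x, Mid/g/D/y, Mid/g/D/x} → row (6,3) (6,3) (6,3) (6,3)
{Lo/k/W/y, Lo/k/W/x, Lo/k/D/y, Lo/k/D/x, Lo/g/W/y, Lo/g/W/x, Lo/g/D/y, Lo/g/D/x} → row (4,1) (4,1) (4,1) (4,1)
That's 10 distinct rows out of 24 strategies.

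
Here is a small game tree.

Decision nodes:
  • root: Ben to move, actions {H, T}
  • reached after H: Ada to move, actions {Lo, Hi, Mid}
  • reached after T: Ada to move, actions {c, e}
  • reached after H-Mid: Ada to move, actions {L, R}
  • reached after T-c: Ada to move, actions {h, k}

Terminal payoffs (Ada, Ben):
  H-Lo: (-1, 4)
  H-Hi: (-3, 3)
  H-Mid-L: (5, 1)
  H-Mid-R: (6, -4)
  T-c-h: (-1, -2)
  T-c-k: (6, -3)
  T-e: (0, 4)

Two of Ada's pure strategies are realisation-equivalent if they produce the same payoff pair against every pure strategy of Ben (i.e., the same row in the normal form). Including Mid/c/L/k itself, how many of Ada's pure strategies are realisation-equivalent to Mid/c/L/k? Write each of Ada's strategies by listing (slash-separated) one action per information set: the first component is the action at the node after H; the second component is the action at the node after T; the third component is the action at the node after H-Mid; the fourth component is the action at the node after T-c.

Row for Mid/c/L/k (columns H, T): (5,1) (6,-3).
Every one of Ada's information sets is on the play path for some reply by Ben when Ada follows Mid/c/L/k.
Changing the action at any of them therefore changes at least one column, so only Mid/c/L/k itself gives this row.

1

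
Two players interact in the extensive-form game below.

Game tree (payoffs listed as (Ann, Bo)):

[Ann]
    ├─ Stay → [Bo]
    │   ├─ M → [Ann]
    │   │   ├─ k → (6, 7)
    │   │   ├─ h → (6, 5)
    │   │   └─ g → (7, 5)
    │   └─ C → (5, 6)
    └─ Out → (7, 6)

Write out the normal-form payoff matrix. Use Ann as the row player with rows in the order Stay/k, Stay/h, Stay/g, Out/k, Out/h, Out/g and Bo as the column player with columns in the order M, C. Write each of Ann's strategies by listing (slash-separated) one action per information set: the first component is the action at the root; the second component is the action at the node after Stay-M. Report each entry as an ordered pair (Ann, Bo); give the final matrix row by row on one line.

Stay/k: (6,7) (5,6) | Stay/h: (6,5) (5,6) | Stay/g: (7,5) (5,6) | Out/k: (7,6) (7,6) | Out/h: (7,6) (7,6) | Out/g: (7,6) (7,6)

Row Stay/k: M→(6,7), C→(5,6)
Row Stay/h: M→(6,5), C→(5,6)
Row Stay/g: M→(7,5), C→(5,6)
Row Out/k: M→(7,6), C→(7,6)
Row Out/h: M→(7,6), C→(7,6)
Row Out/g: M→(7,6), C→(7,6)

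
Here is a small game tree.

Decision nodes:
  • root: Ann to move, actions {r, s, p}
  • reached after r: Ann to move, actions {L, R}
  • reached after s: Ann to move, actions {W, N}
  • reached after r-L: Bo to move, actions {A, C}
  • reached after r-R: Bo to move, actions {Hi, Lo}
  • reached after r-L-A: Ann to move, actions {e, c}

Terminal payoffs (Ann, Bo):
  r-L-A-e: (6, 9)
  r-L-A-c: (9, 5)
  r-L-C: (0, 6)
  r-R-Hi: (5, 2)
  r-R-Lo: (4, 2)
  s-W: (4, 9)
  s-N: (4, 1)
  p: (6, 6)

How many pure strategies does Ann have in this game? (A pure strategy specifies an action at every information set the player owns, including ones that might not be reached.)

Ann owns the root with actions {r, s, p} — three choices.
Ann owns the node after r with actions {L, R} — two choices.
Ann owns the node after s with actions {W, N} — two choices.
Ann owns the node after r-L-A with actions {e, c} — two choices.
A pure strategy fixes one action at each information set independently, so the count is the product 3 × 2 × 2 × 2 = 24.

24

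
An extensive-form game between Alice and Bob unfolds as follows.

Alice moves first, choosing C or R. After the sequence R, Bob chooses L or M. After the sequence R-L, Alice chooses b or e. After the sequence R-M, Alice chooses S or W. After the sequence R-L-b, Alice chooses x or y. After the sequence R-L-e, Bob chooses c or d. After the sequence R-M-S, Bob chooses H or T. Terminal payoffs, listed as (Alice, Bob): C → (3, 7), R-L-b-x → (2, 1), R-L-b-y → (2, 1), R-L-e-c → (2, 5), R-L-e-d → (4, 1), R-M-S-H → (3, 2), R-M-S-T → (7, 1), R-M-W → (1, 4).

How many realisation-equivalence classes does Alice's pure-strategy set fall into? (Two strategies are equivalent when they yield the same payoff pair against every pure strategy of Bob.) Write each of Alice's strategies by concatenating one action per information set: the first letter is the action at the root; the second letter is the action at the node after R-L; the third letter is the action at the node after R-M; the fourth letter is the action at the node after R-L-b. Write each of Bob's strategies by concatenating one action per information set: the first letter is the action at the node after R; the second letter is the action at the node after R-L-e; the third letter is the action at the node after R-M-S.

5

Alice has 16 pure strategies: CbSx, CbSy, CbWx, CbWy, CeSx, CeSy, CeWx, CeWy, RbSx, RbSy, RbWx, RbWy, ReSx, ReSy, ReWx, ReWy. Columns: LcH, LcT, LdH, LdT, McH, McT, MdH, MdT.
{CbSx, CbSy, CbWx, CbWy, CeSx, CeSy, CeWx, CeWy} → row (3,7) (3,7) (3,7) (3,7) (3,7) (3,7) (3,7) (3,7)
{RbSx, RbSy} → row (2,1) (2,1) (2,1) (2,1) (3,2) (7,1) (3,2) (7,1)
{RbWx, RbWy} → row (2,1) (2,1) (2,1) (2,1) (1,4) (1,4) (1,4) (1,4)
{ReSx, ReSy} → row (2,5) (2,5) (4,1) (4,1) (3,2) (7,1) (3,2) (7,1)
{ReWx, ReWy} → row (2,5) (2,5) (4,1) (4,1) (1,4) (1,4) (1,4) (1,4)
That's 5 distinct rows out of 16 strategies.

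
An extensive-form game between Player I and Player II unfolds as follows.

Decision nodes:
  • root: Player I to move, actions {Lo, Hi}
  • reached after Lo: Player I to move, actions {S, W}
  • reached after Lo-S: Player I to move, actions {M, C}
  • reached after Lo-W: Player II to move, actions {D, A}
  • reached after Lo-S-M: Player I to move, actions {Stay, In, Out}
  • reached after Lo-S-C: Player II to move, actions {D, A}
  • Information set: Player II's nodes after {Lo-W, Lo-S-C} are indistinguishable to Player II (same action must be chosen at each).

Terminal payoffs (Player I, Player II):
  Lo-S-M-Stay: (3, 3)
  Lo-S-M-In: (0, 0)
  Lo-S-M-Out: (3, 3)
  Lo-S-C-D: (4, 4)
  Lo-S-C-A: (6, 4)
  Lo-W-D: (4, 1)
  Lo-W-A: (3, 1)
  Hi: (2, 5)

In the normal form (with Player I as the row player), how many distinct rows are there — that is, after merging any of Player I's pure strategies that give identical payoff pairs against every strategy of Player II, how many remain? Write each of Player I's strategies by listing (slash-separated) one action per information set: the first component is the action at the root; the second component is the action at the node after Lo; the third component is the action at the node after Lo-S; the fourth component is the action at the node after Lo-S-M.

Player I has 24 pure strategies: Lo/S/M/Stay, Lo/S/M/In, Lo/S/M/Out, Lo/S/C/Stay, Lo/S/C/In, Lo/S/C/Out, Lo/W/M/Stay, Lo/W/M/In, Lo/W/M/Out, Lo/W/C/Stay, Lo/W/C/In, Lo/W/C/Out, Hi/S/M/Stay, Hi/S/M/In, Hi/S/M/Out, Hi/S/C/Stay, Hi/S/C/In, Hi/S/C/Out, Hi/W/M/Stay, Hi/W/M/In, Hi/W/M/Out, Hi/W/C/Stay, Hi/W/C/In, Hi/W/C/Out. Columns: D, A.
{Lo/S/M/Stay, Lo/S/M/Out} → row (3,3) (3,3)
{Lo/S/M/In} → row (0,0) (0,0)
{Lo/S/C/Stay, Lo/S/C/In, Lo/S/C/Out} → row (4,4) (6,4)
{Lo/W/M/Stay, Lo/W/M/In, Lo/W/M/Out, Lo/W/C/Stay, Lo/W/C/In, Lo/W/C/Out} → row (4,1) (3,1)
{Hi/S/M/Stay, Hi/S/M/In, Hi/S/M/Out, Hi/S/C/Stay, Hi/S/C/In, Hi/S/C/Out, Hi/W/M/Stay, Hi/W/M/In, Hi/W/M/Out, Hi/W/C/Stay, Hi/W/C/In, Hi/W/C/Out} → row (2,5) (2,5)
That's 5 distinct rows out of 24 strategies.

5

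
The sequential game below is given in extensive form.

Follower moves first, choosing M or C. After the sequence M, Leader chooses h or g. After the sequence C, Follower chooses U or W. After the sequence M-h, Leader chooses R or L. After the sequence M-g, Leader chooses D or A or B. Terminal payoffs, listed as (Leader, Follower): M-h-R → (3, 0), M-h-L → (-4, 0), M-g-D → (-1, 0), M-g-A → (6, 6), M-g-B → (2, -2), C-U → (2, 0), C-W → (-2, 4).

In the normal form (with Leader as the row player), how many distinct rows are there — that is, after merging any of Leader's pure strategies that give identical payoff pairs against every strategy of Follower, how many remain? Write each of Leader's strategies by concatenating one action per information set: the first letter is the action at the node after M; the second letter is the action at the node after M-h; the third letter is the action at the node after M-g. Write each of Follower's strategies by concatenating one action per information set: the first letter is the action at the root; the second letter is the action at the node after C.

Leader has 12 pure strategies: hRD, hRA, hRB, hLD, hLA, hLB, gRD, gRA, gRB, gLD, gLA, gLB. Columns: MU, MW, CU, CW.
{hRD, hRA, hRB} → row (3,0) (3,0) (2,0) (-2,4)
{hLD, hLA, hLB} → row (-4,0) (-4,0) (2,0) (-2,4)
{gRD, gLD} → row (-1,0) (-1,0) (2,0) (-2,4)
{gRA, gLA} → row (6,6) (6,6) (2,0) (-2,4)
{gRB, gLB} → row (2,-2) (2,-2) (2,0) (-2,4)
That's 5 distinct rows out of 12 strategies.

5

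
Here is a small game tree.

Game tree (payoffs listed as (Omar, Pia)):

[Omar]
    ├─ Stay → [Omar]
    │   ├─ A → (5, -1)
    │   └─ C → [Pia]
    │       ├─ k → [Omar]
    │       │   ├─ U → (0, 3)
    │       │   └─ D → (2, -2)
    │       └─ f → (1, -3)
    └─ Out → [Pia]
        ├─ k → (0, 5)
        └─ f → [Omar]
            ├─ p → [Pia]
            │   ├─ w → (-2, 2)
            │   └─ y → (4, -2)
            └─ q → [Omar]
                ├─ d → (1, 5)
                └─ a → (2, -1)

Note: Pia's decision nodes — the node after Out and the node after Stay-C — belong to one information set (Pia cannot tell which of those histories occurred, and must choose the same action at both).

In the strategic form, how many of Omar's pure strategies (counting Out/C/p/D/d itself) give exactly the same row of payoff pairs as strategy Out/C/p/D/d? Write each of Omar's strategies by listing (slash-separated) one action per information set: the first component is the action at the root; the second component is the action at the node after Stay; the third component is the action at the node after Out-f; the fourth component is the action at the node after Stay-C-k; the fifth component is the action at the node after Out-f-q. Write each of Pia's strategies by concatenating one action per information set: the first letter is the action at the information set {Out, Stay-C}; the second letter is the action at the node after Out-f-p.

8

Row for Out/C/p/D/d (columns kw, ky, fw, fy): (0,5) (0,5) (-2,2) (4,-2).
Under Out/C/p/D/d, Omar's choice at the node after Stay and at the node after Stay-C-k and at the node after Out-f-q can never be reached regardless of what Pia does, so varying those choices leaves every outcome unchanged.
Holding the reachable choices fixed and varying the unreachable ones freely already gives 2 × 2 × 2 = 8 equivalent strategies.
No other strategy reproduces this row, so those 8 are the full class: Out/A/p/U/d, Out/A/p/U/a, Out/A/p/D/d, Out/A/p/D/a, Out/C/p/U/d, Out/C/p/U/a, Out/C/p/D/d, Out/C/p/D/a.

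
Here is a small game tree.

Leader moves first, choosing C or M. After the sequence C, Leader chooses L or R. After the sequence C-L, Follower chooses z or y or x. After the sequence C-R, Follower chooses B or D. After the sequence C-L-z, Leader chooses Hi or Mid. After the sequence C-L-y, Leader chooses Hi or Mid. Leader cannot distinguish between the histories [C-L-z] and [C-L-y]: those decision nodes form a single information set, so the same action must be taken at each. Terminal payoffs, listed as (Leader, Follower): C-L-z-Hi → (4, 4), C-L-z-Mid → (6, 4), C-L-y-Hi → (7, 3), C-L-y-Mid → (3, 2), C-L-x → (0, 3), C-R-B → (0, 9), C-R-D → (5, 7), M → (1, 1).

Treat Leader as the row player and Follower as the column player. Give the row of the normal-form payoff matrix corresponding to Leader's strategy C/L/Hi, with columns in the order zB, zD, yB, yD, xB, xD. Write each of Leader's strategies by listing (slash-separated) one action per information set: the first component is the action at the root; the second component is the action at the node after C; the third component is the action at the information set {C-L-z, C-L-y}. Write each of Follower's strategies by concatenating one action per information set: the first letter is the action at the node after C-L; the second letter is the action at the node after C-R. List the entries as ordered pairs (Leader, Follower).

(4,4) (4,4) (7,3) (7,3) (0,3) (0,3)

vs zB: Leader plays C → Leader plays L at [C] → Follower plays z at [C-L] → Leader plays Hi at [C-L-z] → (4, 4)
vs zD: Leader plays C → Leader plays L at [C] → Follower plays z at [C-L] → Leader plays Hi at [C-L-z] → (4, 4)
vs yB: Leader plays C → Leader plays L at [C] → Follower plays y at [C-L] → Leader plays Hi at [C-L-y] → (7, 3)
vs yD: Leader plays C → Leader plays L at [C] → Follower plays y at [C-L] → Leader plays Hi at [C-L-y] → (7, 3)
vs xB: Leader plays C → Leader plays L at [C] → Follower plays x at [C-L] → (0, 3)
vs xD: Leader plays C → Leader plays L at [C] → Follower plays x at [C-L] → (0, 3)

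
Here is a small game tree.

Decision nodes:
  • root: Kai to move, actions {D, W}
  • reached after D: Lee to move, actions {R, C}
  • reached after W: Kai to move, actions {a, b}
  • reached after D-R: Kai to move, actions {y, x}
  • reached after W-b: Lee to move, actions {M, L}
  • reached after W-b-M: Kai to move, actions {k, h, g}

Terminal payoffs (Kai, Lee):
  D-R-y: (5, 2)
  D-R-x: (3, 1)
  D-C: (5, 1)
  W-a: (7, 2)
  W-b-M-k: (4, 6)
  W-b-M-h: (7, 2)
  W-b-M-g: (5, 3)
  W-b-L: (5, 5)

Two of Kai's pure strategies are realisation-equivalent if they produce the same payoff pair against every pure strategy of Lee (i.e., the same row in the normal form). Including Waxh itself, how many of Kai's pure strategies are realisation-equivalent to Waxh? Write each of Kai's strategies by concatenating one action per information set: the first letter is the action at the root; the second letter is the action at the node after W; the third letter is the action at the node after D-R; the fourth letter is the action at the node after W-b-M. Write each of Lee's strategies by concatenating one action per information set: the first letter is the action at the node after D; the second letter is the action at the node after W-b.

6

Row for Waxh (columns RM, RL, CM, CL): (7,2) (7,2) (7,2) (7,2).
Under Waxh, Kai's choice at the node after D-R and at the node after W-b-M can never be reached regardless of what Lee does, so varying those choices leaves every outcome unchanged.
Holding the reachable choices fixed and varying the unreachable ones freely already gives 2 × 3 = 6 equivalent strategies.
No other strategy reproduces this row, so those 6 are the full class: Wayk, Wayh, Wayg, Waxk, Waxh, Waxg.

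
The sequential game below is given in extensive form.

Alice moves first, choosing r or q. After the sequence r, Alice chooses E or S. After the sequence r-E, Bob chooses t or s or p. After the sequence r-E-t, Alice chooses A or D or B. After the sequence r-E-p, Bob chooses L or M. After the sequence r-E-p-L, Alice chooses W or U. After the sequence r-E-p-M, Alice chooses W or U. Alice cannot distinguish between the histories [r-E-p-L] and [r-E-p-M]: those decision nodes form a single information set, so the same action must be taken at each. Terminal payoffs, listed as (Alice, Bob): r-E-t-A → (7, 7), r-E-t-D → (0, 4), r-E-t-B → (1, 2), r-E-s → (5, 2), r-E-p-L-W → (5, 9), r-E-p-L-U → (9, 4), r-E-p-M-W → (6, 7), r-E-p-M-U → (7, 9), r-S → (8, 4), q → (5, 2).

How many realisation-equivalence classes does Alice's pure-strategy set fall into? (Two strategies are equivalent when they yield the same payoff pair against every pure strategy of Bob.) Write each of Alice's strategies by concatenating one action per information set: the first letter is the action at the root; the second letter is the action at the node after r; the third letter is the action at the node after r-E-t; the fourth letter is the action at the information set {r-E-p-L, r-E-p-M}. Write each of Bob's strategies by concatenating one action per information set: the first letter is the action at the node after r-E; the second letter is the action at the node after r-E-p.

8

Alice has 24 pure strategies: rEAW, rEAU, rEDW, rEDU, rEBW, rEBU, rSAW, rSAU, rSDW, rSDU, rSBW, rSBU, qEAW, qEAU, qEDW, qEDU, qEBW, qEBU, qSAW, qSAU, qSDW, qSDU, qSBW, qSBU. Columns: tL, tM, sL, sM, pL, pM.
{rEAW} → row (7,7) (7,7) (5,2) (5,2) (5,9) (6,7)
{rEAU} → row (7,7) (7,7) (5,2) (5,2) (9,4) (7,9)
{rEDW} → row (0,4) (0,4) (5,2) (5,2) (5,9) (6,7)
{rEDU} → row (0,4) (0,4) (5,2) (5,2) (9,4) (7,9)
{rEBW} → row (1,2) (1,2) (5,2) (5,2) (5,9) (6,7)
{rEBU} → row (1,2) (1,2) (5,2) (5,2) (9,4) (7,9)
{rSAW, rSAU, rSDW, rSDU, rSBW, rSBU} → row (8,4) (8,4) (8,4) (8,4) (8,4) (8,4)
{qEAW, qEAU, qEDW, qEDU, qEBW, qEBU, qSAW, qSAU, qSDW, qSDU, qSBW, qSBU} → row (5,2) (5,2) (5,2) (5,2) (5,2) (5,2)
That's 8 distinct rows out of 24 strategies.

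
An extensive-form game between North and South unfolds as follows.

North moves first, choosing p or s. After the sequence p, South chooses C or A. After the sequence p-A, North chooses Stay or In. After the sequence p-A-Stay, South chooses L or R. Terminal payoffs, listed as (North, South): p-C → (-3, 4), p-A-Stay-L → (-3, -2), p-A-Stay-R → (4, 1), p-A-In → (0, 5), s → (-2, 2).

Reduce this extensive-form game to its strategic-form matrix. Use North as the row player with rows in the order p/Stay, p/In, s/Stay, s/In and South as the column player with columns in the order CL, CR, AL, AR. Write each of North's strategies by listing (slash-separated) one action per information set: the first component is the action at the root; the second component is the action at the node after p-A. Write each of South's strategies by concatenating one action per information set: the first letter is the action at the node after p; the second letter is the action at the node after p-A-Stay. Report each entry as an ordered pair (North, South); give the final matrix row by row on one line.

             CL       CR       AL       AR
p/Stay   (-3,4)   (-3,4)  (-3,-2)    (4,1)
  p/In   (-3,4)   (-3,4)    (0,5)    (0,5)
s/Stay   (-2,2)   (-2,2)   (-2,2)   (-2,2)
  s/In   (-2,2)   (-2,2)   (-2,2)   (-2,2)

p/Stay: (-3,4) (-3,4) (-3,-2) (4,1) | p/In: (-3,4) (-3,4) (0,5) (0,5) | s/Stay: (-2,2) (-2,2) (-2,2) (-2,2) | s/In: (-2,2) (-2,2) (-2,2) (-2,2)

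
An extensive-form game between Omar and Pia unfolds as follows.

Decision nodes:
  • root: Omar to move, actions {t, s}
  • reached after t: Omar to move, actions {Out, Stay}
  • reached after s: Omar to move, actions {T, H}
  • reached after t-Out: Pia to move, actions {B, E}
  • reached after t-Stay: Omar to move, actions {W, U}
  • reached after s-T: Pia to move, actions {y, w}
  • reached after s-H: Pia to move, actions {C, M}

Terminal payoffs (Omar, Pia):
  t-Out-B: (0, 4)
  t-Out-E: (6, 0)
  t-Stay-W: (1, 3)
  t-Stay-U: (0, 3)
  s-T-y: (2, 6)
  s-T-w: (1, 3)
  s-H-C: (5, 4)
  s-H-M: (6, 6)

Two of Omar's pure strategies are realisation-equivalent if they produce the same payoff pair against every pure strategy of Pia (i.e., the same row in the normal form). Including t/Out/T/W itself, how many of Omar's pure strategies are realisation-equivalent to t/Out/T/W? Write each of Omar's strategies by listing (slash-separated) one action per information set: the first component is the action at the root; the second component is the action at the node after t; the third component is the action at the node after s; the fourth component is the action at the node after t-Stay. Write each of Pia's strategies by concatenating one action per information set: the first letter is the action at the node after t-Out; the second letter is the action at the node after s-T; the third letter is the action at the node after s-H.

4

Row for t/Out/T/W (columns ByC, ByM, BwC, BwM, EyC, EyM, EwC, EwM): (0,4) (0,4) (0,4) (0,4) (6,0) (6,0) (6,0) (6,0).
Under t/Out/T/W, Omar's choice at the node after s and at the node after t-Stay can never be reached regardless of what Pia does, so varying those choices leaves every outcome unchanged.
Holding the reachable choices fixed and varying the unreachable ones freely already gives 2 × 2 = 4 equivalent strategies.
No other strategy reproduces this row, so those 4 are the full class: t/Out/T/W, t/Out/T/U, t/Out/H/W, t/Out/H/U.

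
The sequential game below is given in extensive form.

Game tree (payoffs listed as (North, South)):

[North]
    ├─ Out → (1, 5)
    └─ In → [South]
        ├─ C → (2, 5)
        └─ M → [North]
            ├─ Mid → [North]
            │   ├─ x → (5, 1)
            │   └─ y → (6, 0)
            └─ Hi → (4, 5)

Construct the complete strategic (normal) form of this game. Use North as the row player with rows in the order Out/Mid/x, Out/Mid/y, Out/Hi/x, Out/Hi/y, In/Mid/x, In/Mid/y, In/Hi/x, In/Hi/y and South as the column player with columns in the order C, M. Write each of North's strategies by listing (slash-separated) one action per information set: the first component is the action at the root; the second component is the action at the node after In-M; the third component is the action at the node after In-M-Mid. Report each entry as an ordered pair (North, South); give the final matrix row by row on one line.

                 C        M
Out/Mid/x    (1,5)    (1,5)
Out/Mid/y    (1,5)    (1,5)
 Out/Hi/x    (1,5)    (1,5)
 Out/Hi/y    (1,5)    (1,5)
 In/Mid/x    (2,5)    (5,1)
 In/Mid/y    (2,5)    (6,0)
  In/Hi/x    (2,5)    (4,5)
  In/Hi/y    (2,5)    (4,5)

Out/Mid/x: (1,5) (1,5) | Out/Mid/y: (1,5) (1,5) | Out/Hi/x: (1,5) (1,5) | Out/Hi/y: (1,5) (1,5) | In/Mid/x: (2,5) (5,1) | In/Mid/y: (2,5) (6,0) | In/Hi/x: (2,5) (4,5) | In/Hi/y: (2,5) (4,5)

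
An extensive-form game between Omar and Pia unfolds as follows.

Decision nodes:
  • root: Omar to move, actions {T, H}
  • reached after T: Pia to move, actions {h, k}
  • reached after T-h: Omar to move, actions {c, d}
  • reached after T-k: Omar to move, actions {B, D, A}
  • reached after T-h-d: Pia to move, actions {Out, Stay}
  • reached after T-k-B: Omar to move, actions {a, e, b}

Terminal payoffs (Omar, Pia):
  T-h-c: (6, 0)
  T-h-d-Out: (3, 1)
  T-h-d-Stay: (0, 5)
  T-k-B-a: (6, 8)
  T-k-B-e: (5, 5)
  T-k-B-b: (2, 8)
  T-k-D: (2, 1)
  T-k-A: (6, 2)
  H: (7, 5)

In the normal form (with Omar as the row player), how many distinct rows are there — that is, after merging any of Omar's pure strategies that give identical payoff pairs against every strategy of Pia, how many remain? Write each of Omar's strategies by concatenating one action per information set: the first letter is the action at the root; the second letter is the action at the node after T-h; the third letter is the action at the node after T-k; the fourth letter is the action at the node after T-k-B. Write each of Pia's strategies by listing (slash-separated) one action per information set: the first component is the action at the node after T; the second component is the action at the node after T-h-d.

Omar has 36 pure strategies: TcBa, TcBe, TcBb, TcDa, TcDe, TcDb, TcAa, TcAe, TcAb, TdBa, TdBe, TdBb, TdDa, TdDe, TdDb, TdAa, TdAe, TdAb, HcBa, HcBe, HcBb, HcDa, HcDe, HcDb, HcAa, HcAe, HcAb, HdBa, HdBe, HdBb, HdDa, HdDe, HdDb, HdAa, HdAe, HdAb. Columns: h/Out, h/Stay, k/Out, k/Stay.
{TcBa} → row (6,0) (6,0) (6,8) (6,8)
{TcBe} → row (6,0) (6,0) (5,5) (5,5)
{TcBb} → row (6,0) (6,0) (2,8) (2,8)
{TcDa, TcDe, TcDb} → row (6,0) (6,0) (2,1) (2,1)
{TcAa, TcAe, TcAb} → row (6,0) (6,0) (6,2) (6,2)
{TdBa} → row (3,1) (0,5) (6,8) (6,8)
{TdBe} → row (3,1) (0,5) (5,5) (5,5)
{TdBb} → row (3,1) (0,5) (2,8) (2,8)
{TdDa, TdDe, TdDb} → row (3,1) (0,5) (2,1) (2,1)
{TdAa, TdAe, TdAb} → row (3,1) (0,5) (6,2) (6,2)
{HcBa, HcBe, HcBb, HcDa, HcDe, HcDb, HcAa, HcAe, HcAb, HdBa, HdBe, HdBb, HdDa, HdDe, HdDb, HdAa, HdAe, HdAb} → row (7,5) (7,5) (7,5) (7,5)
That's 11 distinct rows out of 36 strategies.

11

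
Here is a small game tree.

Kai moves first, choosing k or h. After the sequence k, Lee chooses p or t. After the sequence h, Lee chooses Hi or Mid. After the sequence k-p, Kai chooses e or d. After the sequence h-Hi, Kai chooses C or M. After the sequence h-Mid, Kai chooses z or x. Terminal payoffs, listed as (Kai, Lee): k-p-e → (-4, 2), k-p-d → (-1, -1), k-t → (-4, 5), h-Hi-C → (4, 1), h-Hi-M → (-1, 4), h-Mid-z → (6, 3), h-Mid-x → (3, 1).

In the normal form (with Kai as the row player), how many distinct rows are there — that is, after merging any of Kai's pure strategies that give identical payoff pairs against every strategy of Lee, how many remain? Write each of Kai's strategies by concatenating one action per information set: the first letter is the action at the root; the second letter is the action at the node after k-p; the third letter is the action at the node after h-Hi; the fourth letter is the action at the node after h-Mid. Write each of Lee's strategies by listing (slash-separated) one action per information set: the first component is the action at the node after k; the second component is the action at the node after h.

6

Kai has 16 pure strategies: keCz, keCx, keMz, keMx, kdCz, kdCx, kdMz, kdMx, heCz, heCx, heMz, heMx, hdCz, hdCx, hdMz, hdMx. Columns: p/Hi, p/Mid, t/Hi, t/Mid.
{keCz, keCx, keMz, keMx} → row (-4,2) (-4,2) (-4,5) (-4,5)
{kdCz, kdCx, kdMz, kdMx} → row (-1,-1) (-1,-1) (-4,5) (-4,5)
{heCz, hdCz} → row (4,1) (6,3) (4,1) (6,3)
{heCx, hdCx} → row (4,1) (3,1) (4,1) (3,1)
{heMz, hdMz} → row (-1,4) (6,3) (-1,4) (6,3)
{heMx, hdMx} → row (-1,4) (3,1) (-1,4) (3,1)
That's 6 distinct rows out of 16 strategies.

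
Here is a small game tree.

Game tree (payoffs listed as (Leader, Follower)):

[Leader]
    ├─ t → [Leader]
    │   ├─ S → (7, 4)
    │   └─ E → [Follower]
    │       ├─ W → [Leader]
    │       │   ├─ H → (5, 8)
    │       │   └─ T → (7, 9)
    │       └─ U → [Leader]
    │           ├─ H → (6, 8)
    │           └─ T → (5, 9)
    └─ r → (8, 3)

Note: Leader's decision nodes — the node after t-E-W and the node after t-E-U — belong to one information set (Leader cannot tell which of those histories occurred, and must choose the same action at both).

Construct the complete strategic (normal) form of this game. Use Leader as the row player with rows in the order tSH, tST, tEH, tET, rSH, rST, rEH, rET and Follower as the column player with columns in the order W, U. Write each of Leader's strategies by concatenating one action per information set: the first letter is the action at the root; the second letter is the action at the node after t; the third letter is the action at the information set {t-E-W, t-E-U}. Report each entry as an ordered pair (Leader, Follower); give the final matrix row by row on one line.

tSH: (7,4) (7,4) | tST: (7,4) (7,4) | tEH: (5,8) (6,8) | tET: (7,9) (5,9) | rSH: (8,3) (8,3) | rST: (8,3) (8,3) | rEH: (8,3) (8,3) | rET: (8,3) (8,3)

            W        U
 tSH    (7,4)    (7,4)
 tST    (7,4)    (7,4)
 tEH    (5,8)    (6,8)
 tET    (7,9)    (5,9)
 rSH    (8,3)    (8,3)
 rST    (8,3)    (8,3)
 rEH    (8,3)    (8,3)
 rET    (8,3)    (8,3)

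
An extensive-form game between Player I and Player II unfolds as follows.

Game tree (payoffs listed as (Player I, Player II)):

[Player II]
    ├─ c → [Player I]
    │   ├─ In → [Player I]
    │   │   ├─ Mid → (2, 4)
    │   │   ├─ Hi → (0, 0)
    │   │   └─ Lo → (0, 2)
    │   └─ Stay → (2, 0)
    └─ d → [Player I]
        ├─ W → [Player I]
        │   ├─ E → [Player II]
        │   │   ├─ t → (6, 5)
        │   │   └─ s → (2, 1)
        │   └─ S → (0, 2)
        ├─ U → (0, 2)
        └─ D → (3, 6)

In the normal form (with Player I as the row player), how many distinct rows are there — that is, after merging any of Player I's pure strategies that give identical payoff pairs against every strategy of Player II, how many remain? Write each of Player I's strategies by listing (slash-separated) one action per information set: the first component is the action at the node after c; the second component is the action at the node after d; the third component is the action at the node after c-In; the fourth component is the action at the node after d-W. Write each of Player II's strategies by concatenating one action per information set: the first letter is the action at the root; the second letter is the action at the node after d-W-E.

Player I has 36 pure strategies: In/W/Mid/E, In/W/Mid/S, In/W/Hi/E, In/W/Hi/S, In/W/Lo/E, In/W/Lo/S, In/U/Mid/E, In/U/Mid/S, In/U/Hi/E, In/U/Hi/S, In/U/Lo/E, In/U/Lo/S, In/D/Mid/E, In/D/Mid/S, In/D/Hi/E, In/D/Hi/S, In/D/Lo/E, In/D/Lo/S, Stay/W/Mid/E, Stay/W/Mid/S, Stay/W/Hi/E, Stay/W/Hi/S, Stay/W/Lo/E, Stay/W/Lo/S, Stay/U/Mid/E, Stay/U/Mid/S, Stay/U/Hi/E, Stay/U/Hi/S, Stay/U/Lo/E, Stay/U/Lo/S, Stay/D/Mid/E, Stay/D/Mid/S, Stay/D/Hi/E, Stay/D/Hi/S, Stay/D/Lo/E, Stay/D/Lo/S. Columns: ct, cs, dt, ds.
{In/W/Mid/E} → row (2,4) (2,4) (6,5) (2,1)
{In/W/Mid/S, In/U/Mid/E, In/U/Mid/S} → row (2,4) (2,4) (0,2) (0,2)
{In/W/Hi/E} → row (0,0) (0,0) (6,5) (2,1)
{In/W/Hi/S, In/U/Hi/E, In/U/Hi/S} → row (0,0) (0,0) (0,2) (0,2)
{In/W/Lo/E} → row (0,2) (0,2) (6,5) (2,1)
{In/W/Lo/S, In/U/Lo/E, In/U/Lo/S} → row (0,2) (0,2) (0,2) (0,2)
{In/D/Mid/E, In/D/Mid/S} → row (2,4) (2,4) (3,6) (3,6)
{In/D/Hi/E, In/D/Hi/S} → row (0,0) (0,0) (3,6) (3,6)
{In/D/Lo/E, In/D/Lo/S} → row (0,2) (0,2) (3,6) (3,6)
{Stay/W/Mid/E, Stay/W/Hi/E, Stay/W/Lo/E} → row (2,0) (2,0) (6,5) (2,1)
{Stay/W/Mid/S, Stay/W/Hi/S, Stay/W/Lo/S, Stay/U/Mid/E, Stay/U/Mid/S, Stay/U/Hi/E, Stay/U/Hi/S, Stay/U/Lo/E, Stay/U/Lo/S} → row (2,0) (2,0) (0,2) (0,2)
{Stay/D/Mid/E, Stay/D/Mid/S, Stay/D/Hi/E, Stay/D/Hi/S, Stay/D/Lo/E, Stay/D/Lo/S} → row (2,0) (2,0) (3,6) (3,6)
That's 12 distinct rows out of 36 strategies.

12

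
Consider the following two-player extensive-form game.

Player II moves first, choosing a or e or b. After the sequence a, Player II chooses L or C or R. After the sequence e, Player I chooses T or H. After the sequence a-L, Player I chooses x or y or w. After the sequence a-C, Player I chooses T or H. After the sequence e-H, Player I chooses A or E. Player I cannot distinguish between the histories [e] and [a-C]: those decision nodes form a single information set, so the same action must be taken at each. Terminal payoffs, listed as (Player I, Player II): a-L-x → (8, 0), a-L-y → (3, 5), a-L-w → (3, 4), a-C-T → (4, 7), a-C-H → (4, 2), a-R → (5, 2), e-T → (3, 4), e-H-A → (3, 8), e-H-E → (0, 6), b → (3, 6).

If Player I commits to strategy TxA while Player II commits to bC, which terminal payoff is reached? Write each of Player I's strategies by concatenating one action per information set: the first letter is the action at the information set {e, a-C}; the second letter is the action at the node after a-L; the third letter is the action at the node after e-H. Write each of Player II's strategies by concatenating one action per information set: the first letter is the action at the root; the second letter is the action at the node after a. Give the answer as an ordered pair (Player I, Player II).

Trace the play path from the root:
  Player II plays b
→ terminal payoff (3, 6).
(Player I's choice at the information set {e, a-C} is never reached on this path, so it doesn't affect the outcome.)

(3, 6)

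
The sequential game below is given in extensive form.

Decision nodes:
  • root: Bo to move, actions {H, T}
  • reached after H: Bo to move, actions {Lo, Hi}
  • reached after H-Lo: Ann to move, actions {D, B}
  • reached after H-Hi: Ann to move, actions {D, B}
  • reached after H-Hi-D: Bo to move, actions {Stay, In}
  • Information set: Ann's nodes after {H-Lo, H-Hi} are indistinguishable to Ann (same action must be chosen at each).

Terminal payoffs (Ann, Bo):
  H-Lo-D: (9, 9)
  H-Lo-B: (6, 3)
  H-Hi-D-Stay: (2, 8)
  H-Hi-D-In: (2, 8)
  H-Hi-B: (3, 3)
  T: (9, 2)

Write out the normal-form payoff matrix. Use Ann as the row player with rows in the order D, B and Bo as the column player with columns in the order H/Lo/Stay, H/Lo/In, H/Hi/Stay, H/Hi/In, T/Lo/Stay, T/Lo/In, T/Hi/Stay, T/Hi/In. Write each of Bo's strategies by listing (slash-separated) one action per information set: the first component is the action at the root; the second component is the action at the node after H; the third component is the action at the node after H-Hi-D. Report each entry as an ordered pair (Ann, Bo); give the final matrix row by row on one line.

D: (9,9) (9,9) (2,8) (2,8) (9,2) (9,2) (9,2) (9,2) | B: (6,3) (6,3) (3,3) (3,3) (9,2) (9,2) (9,2) (9,2)

      H/Lo/Stay  H/Lo/In  H/Hi/Stay  H/Hi/In  T/Lo/Stay  T/Lo/In  T/Hi/Stay  T/Hi/In
   D    (9,9)    (9,9)    (2,8)    (2,8)    (9,2)    (9,2)    (9,2)    (9,2)
   B    (6,3)    (6,3)    (3,3)    (3,3)    (9,2)    (9,2)    (9,2)    (9,2)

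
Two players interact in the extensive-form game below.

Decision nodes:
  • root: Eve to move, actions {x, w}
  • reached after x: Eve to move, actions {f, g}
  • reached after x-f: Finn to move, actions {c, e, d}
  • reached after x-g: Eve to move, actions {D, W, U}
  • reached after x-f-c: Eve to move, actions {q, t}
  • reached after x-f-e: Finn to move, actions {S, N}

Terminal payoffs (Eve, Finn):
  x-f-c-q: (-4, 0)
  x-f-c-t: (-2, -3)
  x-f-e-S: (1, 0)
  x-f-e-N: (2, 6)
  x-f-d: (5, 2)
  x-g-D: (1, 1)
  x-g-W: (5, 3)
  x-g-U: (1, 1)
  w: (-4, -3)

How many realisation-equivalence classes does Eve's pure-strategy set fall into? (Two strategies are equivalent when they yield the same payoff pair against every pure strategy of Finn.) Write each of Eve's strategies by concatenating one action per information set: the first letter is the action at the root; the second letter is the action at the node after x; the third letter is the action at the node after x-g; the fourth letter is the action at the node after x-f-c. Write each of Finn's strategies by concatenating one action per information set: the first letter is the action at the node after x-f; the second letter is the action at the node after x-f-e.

5

Eve has 24 pure strategies: xfDq, xfDt, xfWq, xfWt, xfUq, xfUt, xgDq, xgDt, xgWq, xgWt, xgUq, xgUt, wfDq, wfDt, wfWq, wfWt, wfUq, wfUt, wgDq, wgDt, wgWq, wgWt, wgUq, wgUt. Columns: cS, cN, eS, eN, dS, dN.
{xfDq, xfWq, xfUq} → row (-4,0) (-4,0) (1,0) (2,6) (5,2) (5,2)
{xfDt, xfWt, xfUt} → row (-2,-3) (-2,-3) (1,0) (2,6) (5,2) (5,2)
{xgDq, xgDt, xgUq, xgUt} → row (1,1) (1,1) (1,1) (1,1) (1,1) (1,1)
{xgWq, xgWt} → row (5,3) (5,3) (5,3) (5,3) (5,3) (5,3)
{wfDq, wfDt, wfWq, wfWt, wfUq, wfUt, wgDq, wgDt, wgWq, wgWt, wgUq, wgUt} → row (-4,-3) (-4,-3) (-4,-3) (-4,-3) (-4,-3) (-4,-3)
That's 5 distinct rows out of 24 strategies.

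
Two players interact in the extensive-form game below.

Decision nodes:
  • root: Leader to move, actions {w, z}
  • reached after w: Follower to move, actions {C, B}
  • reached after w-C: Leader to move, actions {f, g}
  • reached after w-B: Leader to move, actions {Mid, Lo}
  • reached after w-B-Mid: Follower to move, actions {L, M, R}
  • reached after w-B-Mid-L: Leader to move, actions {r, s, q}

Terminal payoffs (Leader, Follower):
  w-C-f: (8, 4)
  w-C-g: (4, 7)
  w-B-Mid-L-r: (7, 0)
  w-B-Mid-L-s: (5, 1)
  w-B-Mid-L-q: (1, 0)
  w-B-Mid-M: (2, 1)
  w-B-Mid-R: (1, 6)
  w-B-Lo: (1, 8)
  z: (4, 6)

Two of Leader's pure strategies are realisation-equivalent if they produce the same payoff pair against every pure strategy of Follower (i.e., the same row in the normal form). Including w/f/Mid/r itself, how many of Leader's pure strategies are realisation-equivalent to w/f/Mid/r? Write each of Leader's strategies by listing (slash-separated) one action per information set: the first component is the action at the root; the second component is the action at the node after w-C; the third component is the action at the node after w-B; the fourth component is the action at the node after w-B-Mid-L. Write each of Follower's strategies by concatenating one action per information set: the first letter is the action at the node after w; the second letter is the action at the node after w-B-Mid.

1

Row for w/f/Mid/r (columns CL, CM, CR, BL, BM, BR): (8,4) (8,4) (8,4) (7,0) (2,1) (1,6).
Every one of Leader's information sets is on the play path for some reply by Follower when Leader follows w/f/Mid/r.
Changing the action at any of them therefore changes at least one column, so only w/f/Mid/r itself gives this row.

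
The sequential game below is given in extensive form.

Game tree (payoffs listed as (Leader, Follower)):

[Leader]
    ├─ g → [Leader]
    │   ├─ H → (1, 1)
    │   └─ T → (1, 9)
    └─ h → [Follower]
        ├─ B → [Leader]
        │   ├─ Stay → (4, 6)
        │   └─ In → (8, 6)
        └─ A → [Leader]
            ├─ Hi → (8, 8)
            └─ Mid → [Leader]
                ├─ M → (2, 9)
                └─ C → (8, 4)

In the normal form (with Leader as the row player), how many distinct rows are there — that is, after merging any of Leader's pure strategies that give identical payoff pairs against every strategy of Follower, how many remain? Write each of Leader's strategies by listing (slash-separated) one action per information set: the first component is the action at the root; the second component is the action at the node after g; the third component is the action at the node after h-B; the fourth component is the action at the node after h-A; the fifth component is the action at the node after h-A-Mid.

8

Leader has 32 pure strategies: g/H/Stay/Hi/M, g/H/Stay/Hi/C, g/H/Stay/Mid/M, g/H/Stay/Mid/C, g/H/In/Hi/M, g/H/In/Hi/C, g/H/In/Mid/M, g/H/In/Mid/C, g/T/Stay/Hi/M, g/T/Stay/Hi/C, g/T/Stay/Mid/M, g/T/Stay/Mid/C, g/T/In/Hi/M, g/T/In/Hi/C, g/T/In/Mid/M, g/T/In/Mid/C, h/H/Stay/Hi/M, h/H/Stay/Hi/C, h/H/Stay/Mid/M, h/H/Stay/Mid/C, h/H/In/Hi/M, h/H/In/Hi/C, h/H/In/Mid/M, h/H/In/Mid/C, h/T/Stay/Hi/M, h/T/Stay/Hi/C, h/T/Stay/Mid/M, h/T/Stay/Mid/C, h/T/In/Hi/M, h/T/In/Hi/C, h/T/In/Mid/M, h/T/In/Mid/C. Columns: B, A.
{g/H/Stay/Hi/M, g/H/Stay/Hi/C, g/H/Stay/Mid/M, g/H/Stay/Mid/C, g/H/In/Hi/M, g/H/In/Hi/C, g/H/In/Mid/M, g/H/In/Mid/C} → row (1,1) (1,1)
{g/T/Stay/Hi/M, g/T/Stay/Hi/C, g/T/Stay/Mid/M, g/T/Stay/Mid/C, g/T/In/Hi/M, g/T/In/Hi/C, g/T/In/Mid/M, g/T/In/Mid/C} → row (1,9) (1,9)
{h/H/Stay/Hi/M, h/H/Stay/Hi/C, h/T/Stay/Hi/M, h/T/Stay/Hi/C} → row (4,6) (8,8)
{h/H/Stay/Mid/M, h/T/Stay/Mid/M} → row (4,6) (2,9)
{h/H/Stay/Mid/C, h/T/Stay/Mid/C} → row (4,6) (8,4)
{h/H/In/Hi/M, h/H/In/Hi/C, h/T/In/Hi/M, h/T/In/Hi/C} → row (8,6) (8,8)
{h/H/In/Mid/M, h/T/In/Mid/M} → row (8,6) (2,9)
{h/H/In/Mid/C, h/T/In/Mid/C} → row (8,6) (8,4)
That's 8 distinct rows out of 32 strategies.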